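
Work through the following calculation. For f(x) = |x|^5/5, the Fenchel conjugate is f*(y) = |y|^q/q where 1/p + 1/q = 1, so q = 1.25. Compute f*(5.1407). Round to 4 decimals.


The conjugate exponent q satisfies 1/p + 1/q = 1.
p = 5, so q = 5/(5 - 1) = 1.25
|y|^q = 5.1407^1.25 = 7.7407
f*(5.1407) = 7.7407 / 1.25 = 6.1925


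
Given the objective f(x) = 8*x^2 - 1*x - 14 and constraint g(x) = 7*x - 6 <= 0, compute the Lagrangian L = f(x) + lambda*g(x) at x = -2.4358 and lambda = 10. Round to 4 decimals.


Step 1: Evaluate f(x).
f(-2.4358) = 8*(-2.4358)^2 - 1*(-2.4358) - 14 = 35.9008
Step 2: Evaluate g(x).
g(-2.4358) = 7*-2.4358 - 6 = -23.0506
Step 3: Compute Lagrangian.
L = 35.9008 + 10*-23.0506 = -194.6052


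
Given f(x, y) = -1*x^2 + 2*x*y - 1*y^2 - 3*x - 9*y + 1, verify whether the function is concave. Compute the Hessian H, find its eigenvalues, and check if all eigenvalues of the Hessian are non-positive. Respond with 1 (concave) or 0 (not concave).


The Hessian of f(x,y) = -1*x^2 + 2*x*y - 1*y^2 - 3*x - 9*y + 1 is:
H = [[-2, 2], [2, -2]]
Trace = -2 - 2 = -4
Determinant = -2*-2 - (2)^2 = 0
Discriminant = (-4)^2 - 4*0 = 16.0
Eigenvalues: lambda_1 = -4.0, lambda_2 = 0.0
The function is concave.

1


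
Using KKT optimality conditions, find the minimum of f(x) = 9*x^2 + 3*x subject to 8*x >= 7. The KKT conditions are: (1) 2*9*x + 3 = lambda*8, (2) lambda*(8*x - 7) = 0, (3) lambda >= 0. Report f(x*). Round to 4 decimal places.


Step 1: Try lambda = 0 (constraint inactive).
x_unc = -3/(2*9) = -0.1667
Check: 8*-0.1667 = -1.3336 < 7 -- violated!
Step 2: Constraint must be active: 8*x = 7
x* = 7/8 = 0.875
lambda = (2*9*0.875 + 3)/8 = 2.3438
Step 3: Compute optimal value.
f(x*) = 9*0.875^2 + 3*0.875 = 9.5156


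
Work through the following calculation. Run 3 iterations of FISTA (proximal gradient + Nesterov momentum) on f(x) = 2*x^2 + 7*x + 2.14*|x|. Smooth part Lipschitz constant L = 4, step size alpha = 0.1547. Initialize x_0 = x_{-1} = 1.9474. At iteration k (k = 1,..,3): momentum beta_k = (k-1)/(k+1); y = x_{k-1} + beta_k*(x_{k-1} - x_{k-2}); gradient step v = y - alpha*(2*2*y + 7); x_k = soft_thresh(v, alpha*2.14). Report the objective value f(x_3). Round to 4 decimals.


FISTA on f(x) = 2*x^2 + 7*x + 2.14*|x|
L = 4, alpha = 0.1547
Iteration 1: beta = 0.0, y = 1.9474 + 0.0*(1.9474 - 1.9474) = 1.9474
  grad(y) = 14.7896, v = y - alpha*grad = -0.3406
  prox(v) = soft_thresh(-0.3406, 0.3311) = -0.0095
Iteration 2: beta = 0.3333, y = -0.0095 + 0.3333*(-0.0095 - 1.9474) = -0.6618
  grad(y) = 4.3528, v = y - alpha*grad = -1.3352
  prox(v) = soft_thresh(-1.3352, 0.3311) = -1.0041
Iteration 3: beta = 0.5, y = -1.0041 + 0.5*(-1.0041 + 0.0095) = -1.5014
  grad(y) = 0.9943, v = y - alpha*grad = -1.6552
  prox(v) = soft_thresh(-1.6552, 0.3311) = -1.3242
f(x_3) = 2*(-1.3242)^2 + 7*(-1.3242) + 2.14*|-1.3242| = -2.9286


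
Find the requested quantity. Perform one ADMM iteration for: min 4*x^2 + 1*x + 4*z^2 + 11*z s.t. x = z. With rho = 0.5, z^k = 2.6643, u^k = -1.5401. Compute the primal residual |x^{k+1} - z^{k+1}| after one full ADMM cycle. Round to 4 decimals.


ADMM iteration with rho = 0.5, z^k = 2.6643, u^k = -1.5401
Step 1: x-update.
Minimize 4*x^2 + 1*x + (0.5/2)*(x - 2.6643 - 1.5401)^2
FOC: (2*4 + 0.5)*x = -1 + 0.5*(2.6643 + 1.5401)
x^{k+1} = 0.1297
Step 2: z-update.
Minimize 4*z^2 + 11*z + (0.5/2)*(0.1297 - z - 1.5401)^2
FOC: (2*4 + 0.5)*z = -11 + 0.5*(0.1297 - 1.5401)
z^{k+1} = -1.3771
Step 3: u-update.
u^{k+1} = -1.5401 + 0.1297 + 1.3771 = -0.0333
Step 4: Primal residual = |0.1297 + 1.3771| = 1.5068


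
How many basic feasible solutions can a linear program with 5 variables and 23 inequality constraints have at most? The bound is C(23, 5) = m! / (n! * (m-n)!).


Each vertex corresponds to some choice of n active constraints out of m, so the number of vertices is at most C(m, n) = m! / (n!(m-n)!).
m = 23, n = 5
Numerator: 23 * 22 * 21 * 20 * 19
Denominator: 5! = 120
C(23, 5) = 33649


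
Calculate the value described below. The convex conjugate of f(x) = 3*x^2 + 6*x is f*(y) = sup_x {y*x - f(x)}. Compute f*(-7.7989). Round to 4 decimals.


f*(y) = sup_x {y*x - a*x^2 - b*x} = sup_x {(y-b)*x - a*x^2}
FOC: (y - b) - 2a*x = 0 => x* = (y - b)/(2a)
x* = (-7.7989 - 6)/(2*3) = -2.2998
f*(-7.7989) = (y-b)^2/(4a) = (-7.7989 - 6)^2/(4*3)
= 190.4096/12 = 15.8675


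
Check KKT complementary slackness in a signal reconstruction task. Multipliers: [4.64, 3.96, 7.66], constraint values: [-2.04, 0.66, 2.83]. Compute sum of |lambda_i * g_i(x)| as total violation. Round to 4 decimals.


KKT complementary slackness check:
lambda_1 * g_1 = 4.64 * -2.04 = -9.4656
lambda_2 * g_2 = 3.96 * 0.66 = 2.6136
lambda_3 * g_3 = 7.66 * 2.83 = 21.6778
Total violation = 9.4656 + 2.6136 + 21.6778 = 33.757


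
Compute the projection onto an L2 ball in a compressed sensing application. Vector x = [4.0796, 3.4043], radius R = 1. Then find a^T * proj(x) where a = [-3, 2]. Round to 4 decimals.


Step 1: Compute ||x|| (intermediates to 6 decimals).
||x|| = sqrt(4.0796^2 + 3.4043^2) = 5.313416
Step 2: Project.
Since ||x|| > R, scale = R/||x|| = 1/5.313416 = 0.188203, proj(x) = scale * x
proj(x) = [0.767793, 0.640699]
Step 3: Dot product.
a^T * proj(x) = -3*0.767793 + 2*0.640699 = -1.022


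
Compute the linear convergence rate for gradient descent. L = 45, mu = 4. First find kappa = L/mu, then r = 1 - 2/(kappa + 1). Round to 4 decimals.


Step 1: Compute the condition number.
kappa = L/mu = 45/4 = 11.25
Step 2: Compute the convergence rate.
r = 1 - 2/(kappa + 1) = 1 - 2*mu/(L + mu) = (L - mu)/(L + mu) = 41/49 = 0.8367


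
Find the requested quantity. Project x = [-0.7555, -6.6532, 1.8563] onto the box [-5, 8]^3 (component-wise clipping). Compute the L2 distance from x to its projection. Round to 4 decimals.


Project each component onto [-5, 8].
clip(-0.7555) = -0.7555, clip(-6.6532) = -5.0, clip(1.8563) = 1.8563
Projection = [-0.7555, -5.0, 1.8563]
Squared diffs: [0.0, 2.7331, 0.0]
Distance = sqrt(2.7331) = 1.6532


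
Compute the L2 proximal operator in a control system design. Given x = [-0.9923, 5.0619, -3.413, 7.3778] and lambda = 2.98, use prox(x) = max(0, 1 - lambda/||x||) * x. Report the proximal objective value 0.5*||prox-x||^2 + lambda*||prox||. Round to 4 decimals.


Step 1: Compute ||x||.
||x|| = 9.6275
Step 2: Compute scaling factor.
scale = max(0, 1 - 2.98/9.6275) = 0.6905
Step 3: prox(x) = [-0.6852, 3.4951, -2.3566, 5.0941]
||prox(x)|| = 6.6475
Step 4: Proximal objective.
0.5*||prox-x||^2 = 4.4402
lambda*||prox|| = 19.8096
Total = 24.2496


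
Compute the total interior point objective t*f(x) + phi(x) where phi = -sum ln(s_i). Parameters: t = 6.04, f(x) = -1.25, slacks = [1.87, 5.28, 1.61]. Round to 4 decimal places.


Step 1: Compute log-barrier.
ln values: [0.6259, 1.6639, 0.4762]
phi = -(0.6259 + 1.6639 + 0.4762) = -2.7661
Step 2: Compute augmented objective.
t*f(x) = 6.04*-1.25 = -7.55
Total = -7.55 - 2.7661 = -10.3161


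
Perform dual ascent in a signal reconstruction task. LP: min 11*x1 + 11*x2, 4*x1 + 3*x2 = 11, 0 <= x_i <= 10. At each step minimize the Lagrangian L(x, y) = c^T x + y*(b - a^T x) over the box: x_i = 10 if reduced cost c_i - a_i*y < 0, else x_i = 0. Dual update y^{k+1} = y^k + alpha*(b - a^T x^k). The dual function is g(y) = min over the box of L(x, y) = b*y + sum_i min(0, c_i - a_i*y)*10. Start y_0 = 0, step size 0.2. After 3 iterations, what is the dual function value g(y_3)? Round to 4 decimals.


Dual ascent for LP: min 11*x1 + 11*x2, 4*x1 + 3*x2 = 11, 0 <= x_i <= 10
Step 1: y^k = 0.0, reduced costs: (11.0, 11.0)
  x^k = (0.0, 0.0), subgradient = b - a^T x = 11.0
  y^{k+1} = 0.0 + 0.2*11.0 = 2.2
Step 2: y^k = 2.2, reduced costs: (2.2, 4.4)
  x^k = (0.0, 0.0), subgradient = b - a^T x = 11.0
  y^{k+1} = 2.2 + 0.2*11.0 = 4.4
Step 3: y^k = 4.4, reduced costs: (-6.6, -2.2)
  x^k = (10.0, 10.0), subgradient = b - a^T x = -59.0
  y^{k+1} = 4.4 + 0.2*-59.0 = -7.4
Dual objective at y_3 = -7.4: reduced costs (40.6, 33.2), box minimizer x = (0.0, 0.0)
g(y_3) = b*y + (c1 - a1*y)*x1 + (c2 - a2*y)*x2 = 11*(-7.4) + 40.6*0.0 + 33.2*0.0 = -81.4 + 0.0 + 0.0 = -81.4


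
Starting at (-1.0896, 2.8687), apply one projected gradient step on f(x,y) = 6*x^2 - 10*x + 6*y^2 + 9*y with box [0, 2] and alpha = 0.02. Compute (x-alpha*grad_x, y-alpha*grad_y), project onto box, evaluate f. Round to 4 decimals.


Step 1: Compute gradient at (-1.0896, 2.8687).
grad_x = 2*6*-1.0896 - 10 = -23.0752
grad_y = 2*6*2.8687 + 9 = 43.4244
Step 2: Gradient step.
x_raw = -1.0896 - 0.02*-23.0752 = -0.6281
y_raw = 2.8687 - 0.02*43.4244 = 2.0002
Step 3: Project onto [0, 2].
x_proj = clip(-0.6281) = 0.0
y_proj = clip(2.0002) = 2.0
Step 4: Evaluate f.
f(0.0, 2.0) = 42.0


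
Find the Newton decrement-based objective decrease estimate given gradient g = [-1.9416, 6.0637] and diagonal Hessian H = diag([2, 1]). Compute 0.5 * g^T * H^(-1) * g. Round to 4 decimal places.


Step 1: H is diagonal, so H^(-1) * g = [-0.9708, 6.0637].
Step 2: g^T H^(-1) g = sum_i g_i^2 / H_ii
  = (-1.9416)^2/2 + (6.0637)^2/1
  = 1.8849 + 36.7685 = 38.6534
Step 3: Objective decrease = 0.5 * g^T H^(-1) g = 19.3267


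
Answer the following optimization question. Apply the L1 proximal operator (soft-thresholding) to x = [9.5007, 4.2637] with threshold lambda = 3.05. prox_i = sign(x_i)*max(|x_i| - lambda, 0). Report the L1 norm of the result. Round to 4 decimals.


Soft-thresholding with lambda = 3.05:
prox(9.5007) = sign(9.5007)*max(|9.5007| - 3.05, 0) = 6.4507
prox(4.2637) = sign(4.2637)*max(|4.2637| - 3.05, 0) = 1.2137
prox(x) = [6.4507, 1.2137]
||prox(x)||_1 = 6.4507 + 1.2137 = 7.6644


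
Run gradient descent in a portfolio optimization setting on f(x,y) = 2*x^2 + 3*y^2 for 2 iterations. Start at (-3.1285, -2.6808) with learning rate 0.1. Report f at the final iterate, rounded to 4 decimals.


Gradient descent on f(x,y) = 2*x^2 + 3*y^2.
Starting point: (-3.1285, -2.6808), alpha = 0.1
Step 1: grad_x = 2*2*-3.1285 = -12.514, grad_y = 2*3*-2.6808 = -16.0848
  x_1 = -3.1285 - 0.1*-12.514 = -1.8771
  y_1 = -2.6808 - 0.1*-16.0848 = -1.0723
Step 2: grad_x = 2*2*-1.8771 = -7.5084, grad_y = 2*3*-1.0723 = -6.4339
  x_2 = -1.8771 - 0.1*-7.5084 = -1.1263
  y_2 = -1.0723 - 0.1*-6.4339 = -0.4289
f(-1.1263, -0.4289) = 2*(-1.1263)^2 + 3*(-0.4289)^2 = 3.0889


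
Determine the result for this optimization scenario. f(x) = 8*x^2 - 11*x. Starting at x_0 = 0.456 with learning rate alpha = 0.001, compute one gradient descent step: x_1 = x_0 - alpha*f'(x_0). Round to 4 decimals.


We compute the gradient at x_0 and apply the update.
f'(x) = 16*x - 11
f'(0.456) = 16*0.456 - 11 = -3.704
x_1 = 0.456 - 0.001*-3.704 = 0.4597


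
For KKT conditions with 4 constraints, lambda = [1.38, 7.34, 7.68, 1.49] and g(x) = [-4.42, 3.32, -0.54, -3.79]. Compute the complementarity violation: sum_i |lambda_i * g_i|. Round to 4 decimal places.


KKT complementary slackness check:
lambda_1 * g_1 = 1.38 * -4.42 = -6.0996
lambda_2 * g_2 = 7.34 * 3.32 = 24.3688
lambda_3 * g_3 = 7.68 * -0.54 = -4.1472
lambda_4 * g_4 = 1.49 * -3.79 = -5.6471
Total violation = 6.0996 + 24.3688 + 4.1472 + 5.6471 = 40.2627


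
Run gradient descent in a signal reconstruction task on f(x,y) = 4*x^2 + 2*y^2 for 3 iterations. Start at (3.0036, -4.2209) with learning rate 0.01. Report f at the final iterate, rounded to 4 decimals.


Gradient descent on f(x,y) = 4*x^2 + 2*y^2.
Starting point: (3.0036, -4.2209), alpha = 0.01
Step 1: grad_x = 2*4*3.0036 = 24.0288, grad_y = 2*2*-4.2209 = -16.8836
  x_1 = 3.0036 - 0.01*24.0288 = 2.7633
  y_1 = -4.2209 - 0.01*-16.8836 = -4.0521
Step 2: grad_x = 2*4*2.7633 = 22.1065, grad_y = 2*2*-4.0521 = -16.2083
  x_2 = 2.7633 - 0.01*22.1065 = 2.5422
  y_2 = -4.0521 - 0.01*-16.2083 = -3.89
Step 3: grad_x = 2*4*2.5422 = 20.338, grad_y = 2*2*-3.89 = -15.5599
  x_3 = 2.5422 - 0.01*20.338 = 2.3389
  y_3 = -3.89 - 0.01*-15.5599 = -3.7344
f(2.3389, -3.7344) = 4*2.3389^2 + 2*(-3.7344)^2 = 49.7724


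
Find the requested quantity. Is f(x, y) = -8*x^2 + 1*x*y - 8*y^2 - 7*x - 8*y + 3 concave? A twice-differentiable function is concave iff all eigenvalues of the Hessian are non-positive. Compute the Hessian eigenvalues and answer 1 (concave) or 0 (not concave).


The Hessian of f(x,y) = -8*x^2 + 1*x*y - 8*y^2 - 7*x - 8*y + 3 is:
H = [[-16, 1], [1, -16]]
Trace = -16 - 16 = -32
Determinant = -16*-16 - (1)^2 = 255
Discriminant = (-32)^2 - 4*255 = 4.0
Eigenvalues: lambda_1 = -17.0, lambda_2 = -15.0
The function is concave.

1


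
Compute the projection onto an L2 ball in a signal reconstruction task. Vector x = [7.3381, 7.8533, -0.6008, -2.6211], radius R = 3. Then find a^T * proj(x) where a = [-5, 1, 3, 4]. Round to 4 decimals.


Step 1: Compute ||x|| (intermediates to 6 decimals).
||x|| = sqrt(7.3381^2 + 7.8533^2 + (-0.6008)^2 + (-2.6211)^2) = 11.079402
Step 2: Project.
Since ||x|| > R, scale = R/||x|| = 3/11.079402 = 0.270773, proj(x) = scale * x
proj(x) = [1.986959, 2.126462, -0.16268, -0.709723]
Step 3: Dot product.
a^T * proj(x) = -5*1.986959 + 1*2.126462 + 3*(-0.16268) + 4*(-0.709723) = -11.1353


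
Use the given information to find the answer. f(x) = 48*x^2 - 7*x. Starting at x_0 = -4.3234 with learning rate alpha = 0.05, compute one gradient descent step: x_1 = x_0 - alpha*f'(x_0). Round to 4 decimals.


We compute the gradient at x_0 and apply the update.
f'(x) = 96*x - 7
f'(-4.3234) = 96*-4.3234 - 7 = -422.0464
x_1 = -4.3234 - 0.05*-422.0464 = 16.7789


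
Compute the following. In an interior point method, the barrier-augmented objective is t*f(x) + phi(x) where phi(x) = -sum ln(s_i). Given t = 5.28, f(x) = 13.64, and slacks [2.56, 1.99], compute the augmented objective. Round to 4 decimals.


Step 1: Compute log-barrier.
ln values: [0.94, 0.6881]
phi = -(0.94 + 0.6881) = -1.6281
Step 2: Compute augmented objective.
t*f(x) = 5.28*13.64 = 72.0192
Total = 72.0192 - 1.6281 = 70.3911


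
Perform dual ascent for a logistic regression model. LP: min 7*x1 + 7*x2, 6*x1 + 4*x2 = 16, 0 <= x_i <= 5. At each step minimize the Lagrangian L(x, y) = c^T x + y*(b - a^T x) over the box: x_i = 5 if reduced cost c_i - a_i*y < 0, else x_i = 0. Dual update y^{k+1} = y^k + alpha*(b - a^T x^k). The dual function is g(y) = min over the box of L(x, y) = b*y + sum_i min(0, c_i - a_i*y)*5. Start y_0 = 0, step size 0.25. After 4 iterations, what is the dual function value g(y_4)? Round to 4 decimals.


Dual ascent for LP: min 7*x1 + 7*x2, 6*x1 + 4*x2 = 16, 0 <= x_i <= 5
Step 1: y^k = 0.0, reduced costs: (7.0, 7.0)
  x^k = (0.0, 0.0), subgradient = b - a^T x = 16.0
  y^{k+1} = 0.0 + 0.25*16.0 = 4.0
Step 2: y^k = 4.0, reduced costs: (-17.0, -9.0)
  x^k = (5.0, 5.0), subgradient = b - a^T x = -34.0
  y^{k+1} = 4.0 + 0.25*-34.0 = -4.5
Step 3: y^k = -4.5, reduced costs: (34.0, 25.0)
  x^k = (0.0, 0.0), subgradient = b - a^T x = 16.0
  y^{k+1} = -4.5 + 0.25*16.0 = -0.5
Step 4: y^k = -0.5, reduced costs: (10.0, 9.0)
  x^k = (0.0, 0.0), subgradient = b - a^T x = 16.0
  y^{k+1} = -0.5 + 0.25*16.0 = 3.5
Dual objective at y_4 = 3.5: reduced costs (-14.0, -7.0), box minimizer x = (5.0, 5.0)
g(y_4) = b*y + (c1 - a1*y)*x1 + (c2 - a2*y)*x2 = 16*3.5 + (-14.0)*5.0 + (-7.0)*5.0 = 56.0 - 70.0 - 35.0 = -49.0


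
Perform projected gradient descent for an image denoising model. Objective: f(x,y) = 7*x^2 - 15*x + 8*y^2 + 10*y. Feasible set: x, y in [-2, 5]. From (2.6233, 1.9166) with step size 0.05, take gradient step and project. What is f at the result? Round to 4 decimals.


Step 1: Compute gradient at (2.6233, 1.9166).
grad_x = 2*7*2.6233 - 15 = 21.7262
grad_y = 2*8*1.9166 + 10 = 40.6656
Step 2: Gradient step.
x_raw = 2.6233 - 0.05*21.7262 = 1.537
y_raw = 1.9166 - 0.05*40.6656 = -0.1167
Step 3: Project onto [-2, 5].
x_proj = clip(1.537) = 1.537
y_proj = clip(-0.1167) = -0.1167
Step 4: Evaluate f.
f(1.537, -0.1167) = -7.5764


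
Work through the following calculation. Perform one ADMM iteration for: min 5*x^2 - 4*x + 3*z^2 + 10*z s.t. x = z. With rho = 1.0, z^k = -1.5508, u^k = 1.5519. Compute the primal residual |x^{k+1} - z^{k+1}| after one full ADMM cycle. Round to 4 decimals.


ADMM iteration with rho = 1.0, z^k = -1.5508, u^k = 1.5519
Step 1: x-update.
Minimize 5*x^2 - 4*x + (1.0/2)*(x + 1.5508 + 1.5519)^2
FOC: (2*5 + 1.0)*x = 4 + 1.0*(-1.5508 - 1.5519)
x^{k+1} = 0.0816
Step 2: z-update.
Minimize 3*z^2 + 10*z + (1.0/2)*(0.0816 - z + 1.5519)^2
FOC: (2*3 + 1.0)*z = -10 + 1.0*(0.0816 + 1.5519)
z^{k+1} = -1.1952
Step 3: u-update.
u^{k+1} = 1.5519 + 0.0816 + 1.1952 = 2.8287
Step 4: Primal residual = |0.0816 + 1.1952| = 1.2768


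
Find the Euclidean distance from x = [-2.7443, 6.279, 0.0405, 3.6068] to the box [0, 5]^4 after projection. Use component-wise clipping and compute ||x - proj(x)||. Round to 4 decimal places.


Project each component onto [0, 5].
clip(-2.7443) = 0.0, clip(6.279) = 5.0, clip(0.0405) = 0.0405, clip(3.6068) = 3.6068
Projection = [0.0, 5.0, 0.0405, 3.6068]
Squared diffs: [7.5312, 1.6358, 0.0, 0.0]
Distance = sqrt(9.167) = 3.0277


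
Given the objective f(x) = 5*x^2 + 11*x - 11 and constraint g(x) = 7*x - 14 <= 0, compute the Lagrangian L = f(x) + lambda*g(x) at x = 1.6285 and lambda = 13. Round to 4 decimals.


Step 1: Evaluate f(x).
f(1.6285) = 5*1.6285^2 + 11*1.6285 - 11 = 20.1736
Step 2: Evaluate g(x).
g(1.6285) = 7*1.6285 - 14 = -2.6005
Step 3: Compute Lagrangian.
L = 20.1736 + 13*-2.6005 = -13.6329


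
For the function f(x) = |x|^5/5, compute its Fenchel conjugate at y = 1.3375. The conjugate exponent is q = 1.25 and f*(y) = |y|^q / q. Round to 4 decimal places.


The conjugate exponent q satisfies 1/p + 1/q = 1.
p = 5, so q = 5/(5 - 1) = 1.25
|y|^q = 1.3375^1.25 = 1.4384
f*(1.3375) = 1.4384 / 1.25 = 1.1507


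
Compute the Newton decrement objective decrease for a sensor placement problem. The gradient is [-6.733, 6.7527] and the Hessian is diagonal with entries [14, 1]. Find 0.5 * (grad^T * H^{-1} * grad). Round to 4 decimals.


Step 1: H is diagonal, so H^(-1) * g = [-0.4809, 6.7527].
Step 2: g^T H^(-1) g = sum_i g_i^2 / H_ii
  = (-6.733)^2/14 + (6.7527)^2/1
  = 3.2381 + 45.599 = 48.837
Step 3: Objective decrease = 0.5 * g^T H^(-1) g = 24.4185


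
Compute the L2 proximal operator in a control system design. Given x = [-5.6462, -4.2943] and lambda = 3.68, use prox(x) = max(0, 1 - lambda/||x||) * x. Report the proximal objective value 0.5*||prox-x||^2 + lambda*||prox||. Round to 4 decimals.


Step 1: Compute ||x||.
||x|| = 7.0937
Step 2: Compute scaling factor.
scale = max(0, 1 - 3.68/7.0937) = 0.4812
Step 3: prox(x) = [-2.7171, -2.0665]
||prox(x)|| = 3.4137
Step 4: Proximal objective.
0.5*||prox-x||^2 = 6.7712
lambda*||prox|| = 12.5624
Total = 19.3336


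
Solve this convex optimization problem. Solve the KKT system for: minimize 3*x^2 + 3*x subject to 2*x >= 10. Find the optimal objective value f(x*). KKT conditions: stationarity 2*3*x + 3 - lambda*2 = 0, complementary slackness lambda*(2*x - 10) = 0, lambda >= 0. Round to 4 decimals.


Step 1: Try lambda = 0 (constraint inactive).
x_unc = -3/(2*3) = -0.5
Check: 2*-0.5 = -1.0 < 10 -- violated!
Step 2: Constraint must be active: 2*x = 10
x* = 10/2 = 5.0
lambda = (2*3*5.0 + 3)/2 = 16.5
Step 3: Compute optimal value.
f(x*) = 3*5.0^2 + 3*5.0 = 90.0


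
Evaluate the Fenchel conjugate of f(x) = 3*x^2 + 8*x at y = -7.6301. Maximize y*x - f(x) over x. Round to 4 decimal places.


f*(y) = sup_x {y*x - a*x^2 - b*x} = sup_x {(y-b)*x - a*x^2}
FOC: (y - b) - 2a*x = 0 => x* = (y - b)/(2a)
x* = (-7.6301 - 8)/(2*3) = -2.605
f*(-7.6301) = (y-b)^2/(4a) = (-7.6301 - 8)^2/(4*3)
= 244.3/12 = 20.3583


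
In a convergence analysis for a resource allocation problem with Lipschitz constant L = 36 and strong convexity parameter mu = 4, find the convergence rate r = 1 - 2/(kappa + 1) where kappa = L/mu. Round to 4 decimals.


Step 1: Compute the condition number.
kappa = L/mu = 36/4 = 9.0
Step 2: Compute the convergence rate.
r = 1 - 2/(kappa + 1) = 1 - 2*mu/(L + mu) = (L - mu)/(L + mu) = 32/40 = 0.8


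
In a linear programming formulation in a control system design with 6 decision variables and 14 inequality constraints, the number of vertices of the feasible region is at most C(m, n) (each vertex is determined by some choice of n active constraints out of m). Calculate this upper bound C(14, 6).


Each vertex corresponds to some choice of n active constraints out of m, so the number of vertices is at most C(m, n) = m! / (n!(m-n)!).
m = 14, n = 6
Numerator: 14 * 13 * 12 * 11 * 10 * 9
Denominator: 6! = 720
C(14, 6) = 3003


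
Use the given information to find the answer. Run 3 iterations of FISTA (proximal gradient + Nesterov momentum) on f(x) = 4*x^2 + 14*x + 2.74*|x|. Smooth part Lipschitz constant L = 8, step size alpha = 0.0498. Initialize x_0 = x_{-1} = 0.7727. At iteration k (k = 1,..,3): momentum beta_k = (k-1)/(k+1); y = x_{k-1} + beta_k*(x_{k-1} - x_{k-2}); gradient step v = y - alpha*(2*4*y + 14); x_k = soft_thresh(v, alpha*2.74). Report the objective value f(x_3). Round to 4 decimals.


FISTA on f(x) = 4*x^2 + 14*x + 2.74*|x|
L = 8, alpha = 0.0498
Iteration 1: beta = 0.0, y = 0.7727 + 0.0*(0.7727 - 0.7727) = 0.7727
  grad(y) = 20.1816, v = y - alpha*grad = -0.2323
  prox(v) = soft_thresh(-0.2323, 0.1365) = -0.0959
Iteration 2: beta = 0.3333, y = -0.0959 + 0.3333*(-0.0959 - 0.7727) = -0.3854
  grad(y) = 10.9166, v = y - alpha*grad = -0.9291
  prox(v) = soft_thresh(-0.9291, 0.1365) = -0.7926
Iteration 3: beta = 0.5, y = -0.7926 + 0.5*(-0.7926 + 0.0959) = -1.141
  grad(y) = 4.8722, v = y - alpha*grad = -1.3836
  prox(v) = soft_thresh(-1.3836, 0.1365) = -1.2472
f(x_3) = 4*(-1.2472)^2 + 14*(-1.2472) + 2.74*|-1.2472| = -7.8214


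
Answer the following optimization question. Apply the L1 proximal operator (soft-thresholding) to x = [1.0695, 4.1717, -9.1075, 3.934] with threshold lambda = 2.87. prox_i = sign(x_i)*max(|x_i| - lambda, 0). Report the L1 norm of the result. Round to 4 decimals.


Soft-thresholding with lambda = 2.87:
prox(1.0695) = sign(1.0695)*max(|1.0695| - 2.87, 0) = 0.0
prox(4.1717) = sign(4.1717)*max(|4.1717| - 2.87, 0) = 1.3017
prox(-9.1075) = sign(-9.1075)*max(|-9.1075| - 2.87, 0) = -6.2375
prox(3.934) = sign(3.934)*max(|3.934| - 2.87, 0) = 1.064
prox(x) = [0.0, 1.3017, -6.2375, 1.064]
||prox(x)||_1 = 0.0 + 1.3017 + 6.2375 + 1.064 = 8.6032


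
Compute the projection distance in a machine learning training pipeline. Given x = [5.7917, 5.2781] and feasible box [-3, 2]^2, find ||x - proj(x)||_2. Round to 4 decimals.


Project each component onto [-3, 2].
clip(5.7917) = 2.0, clip(5.2781) = 2.0
Projection = [2.0, 2.0]
Squared diffs: [14.377, 10.7459]
Distance = sqrt(25.1229) = 5.0123


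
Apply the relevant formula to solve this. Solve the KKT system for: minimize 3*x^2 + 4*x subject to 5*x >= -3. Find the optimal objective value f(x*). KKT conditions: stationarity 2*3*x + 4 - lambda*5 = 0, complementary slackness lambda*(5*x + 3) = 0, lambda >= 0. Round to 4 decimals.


Step 1: Try lambda = 0 (constraint inactive).
x_unc = -4/(2*3) = -0.6667
Check: 5*-0.6667 = -3.3335 < -3 -- violated!
Step 2: Constraint must be active: 5*x = -3
x* = -3/5 = -0.6
lambda = (2*3*(-0.6) + 4)/5 = 0.08
Step 3: Compute optimal value.
f(x*) = 3*(-0.6)^2 + 4*(-0.6) = -1.32


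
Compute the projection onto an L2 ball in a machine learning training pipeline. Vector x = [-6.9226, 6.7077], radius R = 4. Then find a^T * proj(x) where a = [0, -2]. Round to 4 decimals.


Step 1: Compute ||x|| (intermediates to 6 decimals).
||x|| = sqrt((-6.9226)^2 + 6.7077^2) = 9.639275
Step 2: Project.
Since ||x|| > R, scale = R/||x|| = 4/9.639275 = 0.414969, proj(x) = scale * x
proj(x) = [-2.872664, 2.783488]
Step 3: Dot product.
a^T * proj(x) = 0*(-2.872664) - 2*2.783488 = -5.567


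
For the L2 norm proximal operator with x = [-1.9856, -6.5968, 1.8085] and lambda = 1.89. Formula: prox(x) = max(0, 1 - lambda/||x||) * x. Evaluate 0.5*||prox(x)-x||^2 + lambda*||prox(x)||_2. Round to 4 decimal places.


Step 1: Compute ||x||.
||x|| = 7.1226
Step 2: Compute scaling factor.
scale = max(0, 1 - 1.89/7.1226) = 0.7346
Step 3: prox(x) = [-1.4587, -4.8463, 1.3286]
||prox(x)|| = 5.2326
Step 4: Proximal objective.
0.5*||prox-x||^2 = 1.7861
lambda*||prox|| = 9.8896
Total = 11.6756


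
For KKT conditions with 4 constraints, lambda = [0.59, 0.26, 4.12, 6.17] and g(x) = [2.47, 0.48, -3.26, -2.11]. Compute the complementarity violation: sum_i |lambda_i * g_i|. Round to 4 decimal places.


KKT complementary slackness check:
lambda_1 * g_1 = 0.59 * 2.47 = 1.4573
lambda_2 * g_2 = 0.26 * 0.48 = 0.1248
lambda_3 * g_3 = 4.12 * -3.26 = -13.4312
lambda_4 * g_4 = 6.17 * -2.11 = -13.0187
Total violation = 1.4573 + 0.1248 + 13.4312 + 13.0187 = 28.032


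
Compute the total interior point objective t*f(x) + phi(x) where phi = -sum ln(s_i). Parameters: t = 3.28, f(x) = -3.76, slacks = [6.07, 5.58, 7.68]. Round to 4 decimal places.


Step 1: Compute log-barrier.
ln values: [1.8034, 1.7192, 2.0386]
phi = -(1.8034 + 1.7192 + 2.0386) = -5.5612
Step 2: Compute augmented objective.
t*f(x) = 3.28*-3.76 = -12.3328
Total = -12.3328 - 5.5612 = -17.894


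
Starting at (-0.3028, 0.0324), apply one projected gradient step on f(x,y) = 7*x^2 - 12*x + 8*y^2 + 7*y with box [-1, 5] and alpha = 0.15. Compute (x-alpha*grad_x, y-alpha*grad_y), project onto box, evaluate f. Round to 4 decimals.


Step 1: Compute gradient at (-0.3028, 0.0324).
grad_x = 2*7*-0.3028 - 12 = -16.2392
grad_y = 2*8*0.0324 + 7 = 7.5184
Step 2: Gradient step.
x_raw = -0.3028 - 0.15*-16.2392 = 2.1331
y_raw = 0.0324 - 0.15*7.5184 = -1.0954
Step 3: Project onto [-1, 5].
x_proj = clip(2.1331) = 2.1331
y_proj = clip(-1.0954) = -1.0
Step 4: Evaluate f.
f(2.1331, -1.0) = 7.2533


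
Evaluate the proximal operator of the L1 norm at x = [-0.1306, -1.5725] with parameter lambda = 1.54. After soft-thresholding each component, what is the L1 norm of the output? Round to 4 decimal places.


Soft-thresholding with lambda = 1.54:
prox(-0.1306) = sign(-0.1306)*max(|-0.1306| - 1.54, 0) = 0.0
prox(-1.5725) = sign(-1.5725)*max(|-1.5725| - 1.54, 0) = -0.0325
prox(x) = [0.0, -0.0325]
||prox(x)||_1 = 0.0 + 0.0325 = 0.0325


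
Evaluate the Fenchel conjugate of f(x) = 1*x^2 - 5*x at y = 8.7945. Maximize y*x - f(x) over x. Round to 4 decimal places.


f*(y) = sup_x {y*x - a*x^2 - b*x} = sup_x {(y-b)*x - a*x^2}
FOC: (y - b) - 2a*x = 0 => x* = (y - b)/(2a)
x* = (8.7945 + 5)/(2*1) = 6.8973
f*(8.7945) = (y-b)^2/(4a) = (8.7945 + 5)^2/(4*1)
= 190.2882/4 = 47.5721


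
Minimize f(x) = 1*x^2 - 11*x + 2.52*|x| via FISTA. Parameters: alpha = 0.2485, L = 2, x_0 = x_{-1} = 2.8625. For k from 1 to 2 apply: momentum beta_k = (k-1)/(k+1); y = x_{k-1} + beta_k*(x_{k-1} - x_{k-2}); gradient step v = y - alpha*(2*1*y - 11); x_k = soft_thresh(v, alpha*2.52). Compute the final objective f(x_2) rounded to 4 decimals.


FISTA on f(x) = 1*x^2 - 11*x + 2.52*|x|
L = 2, alpha = 0.2485
Iteration 1: beta = 0.0, y = 2.8625 + 0.0*(2.8625 - 2.8625) = 2.8625
  grad(y) = -5.275, v = y - alpha*grad = 4.1733
  prox(v) = soft_thresh(4.1733, 0.6262) = 3.5471
Iteration 2: beta = 0.3333, y = 3.5471 + 0.3333*(3.5471 - 2.8625) = 3.7753
  grad(y) = -3.4494, v = y - alpha*grad = 4.6325
  prox(v) = soft_thresh(4.6325, 0.6262) = 4.0063
f(x_2) = 1*4.0063^2 - 11*4.0063 + 2.52*|4.0063| = -17.923


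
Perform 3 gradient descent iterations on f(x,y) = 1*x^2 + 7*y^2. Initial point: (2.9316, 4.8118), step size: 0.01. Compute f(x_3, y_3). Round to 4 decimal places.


Gradient descent on f(x,y) = 1*x^2 + 7*y^2.
Starting point: (2.9316, 4.8118), alpha = 0.01
Step 1: grad_x = 2*1*2.9316 = 5.8632, grad_y = 2*7*4.8118 = 67.3652
  x_1 = 2.9316 - 0.01*5.8632 = 2.873
  y_1 = 4.8118 - 0.01*67.3652 = 4.1381
Step 2: grad_x = 2*1*2.873 = 5.7459, grad_y = 2*7*4.1381 = 57.9341
  x_2 = 2.873 - 0.01*5.7459 = 2.8155
  y_2 = 4.1381 - 0.01*57.9341 = 3.5588
Step 3: grad_x = 2*1*2.8155 = 5.631, grad_y = 2*7*3.5588 = 49.8233
  x_3 = 2.8155 - 0.01*5.631 = 2.7592
  y_3 = 3.5588 - 0.01*49.8233 = 3.0606
f(2.7592, 3.0606) = 1*2.7592^2 + 7*3.0606^2 = 73.183


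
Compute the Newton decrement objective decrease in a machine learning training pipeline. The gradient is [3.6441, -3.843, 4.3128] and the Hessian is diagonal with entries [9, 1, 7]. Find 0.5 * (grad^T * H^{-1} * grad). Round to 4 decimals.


Step 1: H is diagonal, so H^(-1) * g = [0.4049, -3.843, 0.6161].
Step 2: g^T H^(-1) g = sum_i g_i^2 / H_ii
  = (3.6441)^2/9 + (-3.843)^2/1 + (4.3128)^2/7
  = 1.4755 + 14.7686 + 2.6572 = 18.9013
Step 3: Objective decrease = 0.5 * g^T H^(-1) g = 9.4507


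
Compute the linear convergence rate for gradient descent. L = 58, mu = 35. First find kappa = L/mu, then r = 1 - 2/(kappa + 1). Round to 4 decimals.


Step 1: Compute the condition number.
kappa = L/mu = 58/35 = 1.6571
Step 2: Compute the convergence rate.
r = 1 - 2/(kappa + 1) = 1 - 2*mu/(L + mu) = (L - mu)/(L + mu) = 23/93 = 0.2473


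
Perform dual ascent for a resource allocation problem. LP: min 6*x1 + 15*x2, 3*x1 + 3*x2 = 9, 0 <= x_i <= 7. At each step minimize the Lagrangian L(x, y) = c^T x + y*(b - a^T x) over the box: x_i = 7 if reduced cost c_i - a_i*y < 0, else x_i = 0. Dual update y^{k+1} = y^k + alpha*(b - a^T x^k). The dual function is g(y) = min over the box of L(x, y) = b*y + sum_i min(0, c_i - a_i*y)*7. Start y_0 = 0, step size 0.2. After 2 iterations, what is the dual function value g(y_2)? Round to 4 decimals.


Dual ascent for LP: min 6*x1 + 15*x2, 3*x1 + 3*x2 = 9, 0 <= x_i <= 7
Step 1: y^k = 0.0, reduced costs: (6.0, 15.0)
  x^k = (0.0, 0.0), subgradient = b - a^T x = 9.0
  y^{k+1} = 0.0 + 0.2*9.0 = 1.8
Step 2: y^k = 1.8, reduced costs: (0.6, 9.6)
  x^k = (0.0, 0.0), subgradient = b - a^T x = 9.0
  y^{k+1} = 1.8 + 0.2*9.0 = 3.6
Dual objective at y_2 = 3.6: reduced costs (-4.8, 4.2), box minimizer x = (7.0, 0.0)
g(y_2) = b*y + (c1 - a1*y)*x1 + (c2 - a2*y)*x2 = 9*3.6 + (-4.8)*7.0 + 4.2*0.0 = 32.4 - 33.6 + 0.0 = -1.2


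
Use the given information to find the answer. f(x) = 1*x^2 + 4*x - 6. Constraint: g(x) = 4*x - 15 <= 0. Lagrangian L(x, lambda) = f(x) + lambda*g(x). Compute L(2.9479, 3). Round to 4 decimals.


Step 1: Evaluate f(x).
f(2.9479) = 1*2.9479^2 + 4*2.9479 - 6 = 14.4817
Step 2: Evaluate g(x).
g(2.9479) = 4*2.9479 - 15 = -3.2084
Step 3: Compute Lagrangian.
L = 14.4817 + 3*-3.2084 = 4.8565


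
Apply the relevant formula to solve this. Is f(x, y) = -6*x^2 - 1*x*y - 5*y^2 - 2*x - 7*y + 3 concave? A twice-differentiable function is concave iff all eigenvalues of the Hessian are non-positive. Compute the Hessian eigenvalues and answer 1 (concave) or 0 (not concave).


The Hessian of f(x,y) = -6*x^2 - 1*x*y - 5*y^2 - 2*x - 7*y + 3 is:
H = [[-12, -1], [-1, -10]]
Trace = -12 - 10 = -22
Determinant = -12*-10 - (-1)^2 = 119
Discriminant = (-22)^2 - 4*119 = 8.0
Eigenvalues: lambda_1 = -12.4142, lambda_2 = -9.5858
The function is concave.

1


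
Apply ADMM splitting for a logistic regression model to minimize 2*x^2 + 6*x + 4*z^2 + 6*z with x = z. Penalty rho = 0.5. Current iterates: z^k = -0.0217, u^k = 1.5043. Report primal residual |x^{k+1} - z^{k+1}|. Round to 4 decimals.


ADMM iteration with rho = 0.5, z^k = -0.0217, u^k = 1.5043
Step 1: x-update.
Minimize 2*x^2 + 6*x + (0.5/2)*(x + 0.0217 + 1.5043)^2
FOC: (2*2 + 0.5)*x = -6 + 0.5*(-0.0217 - 1.5043)
x^{k+1} = -1.5029
Step 2: z-update.
Minimize 4*z^2 + 6*z + (0.5/2)*(-1.5029 - z + 1.5043)^2
FOC: (2*4 + 0.5)*z = -6 + 0.5*(-1.5029 + 1.5043)
z^{k+1} = -0.7058
Step 3: u-update.
u^{k+1} = 1.5043 - 1.5029 + 0.7058 = 0.7072
Step 4: Primal residual = |-1.5029 + 0.7058| = 0.7971


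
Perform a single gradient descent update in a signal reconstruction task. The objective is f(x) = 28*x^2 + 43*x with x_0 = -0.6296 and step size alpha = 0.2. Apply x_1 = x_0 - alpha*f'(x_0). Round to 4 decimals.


We compute the gradient at x_0 and apply the update.
f'(x) = 56*x + 43
f'(-0.6296) = 56*-0.6296 + 43 = 7.7424
x_1 = -0.6296 - 0.2*7.7424 = -2.1781


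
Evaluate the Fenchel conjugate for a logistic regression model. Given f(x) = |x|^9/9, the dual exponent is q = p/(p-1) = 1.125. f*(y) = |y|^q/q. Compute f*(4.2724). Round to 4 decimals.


The conjugate exponent q satisfies 1/p + 1/q = 1.
p = 9, so q = 9/(9 - 1) = 1.125
|y|^q = 4.2724^1.125 = 5.1228
f*(4.2724) = 5.1228 / 1.125 = 4.5536


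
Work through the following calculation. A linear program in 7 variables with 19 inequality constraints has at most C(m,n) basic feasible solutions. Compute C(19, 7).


Each vertex corresponds to some choice of n active constraints out of m, so the number of vertices is at most C(m, n) = m! / (n!(m-n)!).
m = 19, n = 7
Numerator: 19 * 18 * 17 * 16 * 15 * 14 * 13
Denominator: 7! = 5040
C(19, 7) = 50388


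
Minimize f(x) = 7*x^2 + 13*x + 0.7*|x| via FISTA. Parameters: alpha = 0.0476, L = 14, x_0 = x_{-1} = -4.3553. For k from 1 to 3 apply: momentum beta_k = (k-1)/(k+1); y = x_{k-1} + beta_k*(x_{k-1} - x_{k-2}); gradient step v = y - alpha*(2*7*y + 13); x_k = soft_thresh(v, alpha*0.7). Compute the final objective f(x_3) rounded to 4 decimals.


FISTA on f(x) = 7*x^2 + 13*x + 0.7*|x|
L = 14, alpha = 0.0476
Iteration 1: beta = 0.0, y = -4.3553 + 0.0*(-4.3553 + 4.3553) = -4.3553
  grad(y) = -47.9742, v = y - alpha*grad = -2.0717
  prox(v) = soft_thresh(-2.0717, 0.0333) = -2.0384
Iteration 2: beta = 0.3333, y = -2.0384 + 0.3333*(-2.0384 + 4.3553) = -1.2661
  grad(y) = -4.7256, v = y - alpha*grad = -1.0412
  prox(v) = soft_thresh(-1.0412, 0.0333) = -1.0079
Iteration 3: beta = 0.5, y = -1.0079 + 0.5*(-1.0079 + 2.0384) = -0.4926
  grad(y) = 6.1039, v = y - alpha*grad = -0.7831
  prox(v) = soft_thresh(-0.7831, 0.0333) = -0.7498
f(x_3) = 7*(-0.7498)^2 + 13*(-0.7498) + 0.7*|-0.7498| = -5.2871


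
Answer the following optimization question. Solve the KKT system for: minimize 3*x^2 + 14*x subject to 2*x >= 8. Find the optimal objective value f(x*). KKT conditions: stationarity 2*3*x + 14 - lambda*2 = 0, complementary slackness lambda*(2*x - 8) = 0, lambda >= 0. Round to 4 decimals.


Step 1: Try lambda = 0 (constraint inactive).
x_unc = -14/(2*3) = -2.3333
Check: 2*-2.3333 = -4.6666 < 8 -- violated!
Step 2: Constraint must be active: 2*x = 8
x* = 8/2 = 4.0
lambda = (2*3*4.0 + 14)/2 = 19.0
Step 3: Compute optimal value.
f(x*) = 3*4.0^2 + 14*4.0 = 104.0


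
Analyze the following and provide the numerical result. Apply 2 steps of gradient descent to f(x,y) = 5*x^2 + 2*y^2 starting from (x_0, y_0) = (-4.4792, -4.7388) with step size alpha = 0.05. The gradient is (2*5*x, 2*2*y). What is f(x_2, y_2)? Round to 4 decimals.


Gradient descent on f(x,y) = 5*x^2 + 2*y^2.
Starting point: (-4.4792, -4.7388), alpha = 0.05
Step 1: grad_x = 2*5*-4.4792 = -44.792, grad_y = 2*2*-4.7388 = -18.9552
  x_1 = -4.4792 - 0.05*-44.792 = -2.2396
  y_1 = -4.7388 - 0.05*-18.9552 = -3.791
Step 2: grad_x = 2*5*-2.2396 = -22.396, grad_y = 2*2*-3.791 = -15.1642
  x_2 = -2.2396 - 0.05*-22.396 = -1.1198
  y_2 = -3.791 - 0.05*-15.1642 = -3.0328
f(-1.1198, -3.0328) = 5*(-1.1198)^2 + 2*(-3.0328)^2 = 24.6659


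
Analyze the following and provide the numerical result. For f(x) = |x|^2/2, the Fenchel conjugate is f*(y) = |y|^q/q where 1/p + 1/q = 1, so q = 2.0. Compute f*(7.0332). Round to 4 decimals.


The conjugate exponent q satisfies 1/p + 1/q = 1.
p = 2, so q = 2/(2 - 1) = 2.0
|y|^q = 7.0332^2.0 = 49.4659
f*(7.0332) = 49.4659 / 2.0 = 24.733


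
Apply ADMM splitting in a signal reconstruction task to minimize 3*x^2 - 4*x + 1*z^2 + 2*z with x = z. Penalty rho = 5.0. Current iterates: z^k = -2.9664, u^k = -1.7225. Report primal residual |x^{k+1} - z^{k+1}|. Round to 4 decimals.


ADMM iteration with rho = 5.0, z^k = -2.9664, u^k = -1.7225
Step 1: x-update.
Minimize 3*x^2 - 4*x + (5.0/2)*(x + 2.9664 - 1.7225)^2
FOC: (2*3 + 5.0)*x = 4 + 5.0*(-2.9664 + 1.7225)
x^{k+1} = -0.2018
Step 2: z-update.
Minimize 1*z^2 + 2*z + (5.0/2)*(-0.2018 - z - 1.7225)^2
FOC: (2*1 + 5.0)*z = -2 + 5.0*(-0.2018 - 1.7225)
z^{k+1} = -1.6602
Step 3: u-update.
u^{k+1} = -1.7225 - 0.2018 + 1.6602 = -0.2641
Step 4: Primal residual = |-0.2018 + 1.6602| = 1.4584


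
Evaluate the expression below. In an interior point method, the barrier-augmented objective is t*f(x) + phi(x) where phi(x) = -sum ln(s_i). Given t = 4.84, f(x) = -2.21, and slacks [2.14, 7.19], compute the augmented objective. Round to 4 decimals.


Step 1: Compute log-barrier.
ln values: [0.7608, 1.9727]
phi = -(0.7608 + 1.9727) = -2.7335
Step 2: Compute augmented objective.
t*f(x) = 4.84*-2.21 = -10.6964
Total = -10.6964 - 2.7335 = -13.4299


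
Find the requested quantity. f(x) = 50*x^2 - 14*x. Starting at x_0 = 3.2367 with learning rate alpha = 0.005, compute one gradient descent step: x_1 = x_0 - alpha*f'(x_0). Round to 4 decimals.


We compute the gradient at x_0 and apply the update.
f'(x) = 100*x - 14
f'(3.2367) = 100*3.2367 - 14 = 309.67
x_1 = 3.2367 - 0.005*309.67 = 1.6884


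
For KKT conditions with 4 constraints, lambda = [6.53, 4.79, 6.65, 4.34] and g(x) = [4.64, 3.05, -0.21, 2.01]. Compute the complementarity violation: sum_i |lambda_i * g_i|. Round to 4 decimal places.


KKT complementary slackness check:
lambda_1 * g_1 = 6.53 * 4.64 = 30.2992
lambda_2 * g_2 = 4.79 * 3.05 = 14.6095
lambda_3 * g_3 = 6.65 * -0.21 = -1.3965
lambda_4 * g_4 = 4.34 * 2.01 = 8.7234
Total violation = 30.2992 + 14.6095 + 1.3965 + 8.7234 = 55.0286


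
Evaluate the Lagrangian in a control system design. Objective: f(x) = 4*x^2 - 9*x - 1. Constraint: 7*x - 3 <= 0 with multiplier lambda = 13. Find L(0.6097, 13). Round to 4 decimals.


Step 1: Evaluate f(x).
f(0.6097) = 4*0.6097^2 - 9*0.6097 - 1 = -5.0004
Step 2: Evaluate g(x).
g(0.6097) = 7*0.6097 - 3 = 1.2679
Step 3: Compute Lagrangian.
L = -5.0004 + 13*1.2679 = 11.4823


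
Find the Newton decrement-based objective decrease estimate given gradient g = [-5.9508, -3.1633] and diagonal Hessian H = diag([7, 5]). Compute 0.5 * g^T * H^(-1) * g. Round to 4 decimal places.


Step 1: H is diagonal, so H^(-1) * g = [-0.8501, -0.6327].
Step 2: g^T H^(-1) g = sum_i g_i^2 / H_ii
  = (-5.9508)^2/7 + (-3.1633)^2/5
  = 5.0589 + 2.0013 = 7.0602
Step 3: Objective decrease = 0.5 * g^T H^(-1) g = 3.5301


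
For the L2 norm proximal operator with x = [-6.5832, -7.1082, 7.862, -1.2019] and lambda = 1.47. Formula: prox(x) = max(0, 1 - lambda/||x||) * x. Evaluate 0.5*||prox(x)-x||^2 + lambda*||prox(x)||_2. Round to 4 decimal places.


Step 1: Compute ||x||.
||x|| = 12.5348
Step 2: Compute scaling factor.
scale = max(0, 1 - 1.47/12.5348) = 0.8827
Step 3: prox(x) = [-5.8112, -6.2746, 6.94, -1.0609]
||prox(x)|| = 11.0648
Step 4: Proximal objective.
0.5*||prox-x||^2 = 1.0805
lambda*||prox|| = 16.2653
Total = 17.3457


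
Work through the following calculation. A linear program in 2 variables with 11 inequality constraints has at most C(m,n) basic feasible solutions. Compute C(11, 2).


Each vertex corresponds to some choice of n active constraints out of m, so the number of vertices is at most C(m, n) = m! / (n!(m-n)!).
m = 11, n = 2
Numerator: 11 * 10
Denominator: 2! = 2
C(11, 2) = 55


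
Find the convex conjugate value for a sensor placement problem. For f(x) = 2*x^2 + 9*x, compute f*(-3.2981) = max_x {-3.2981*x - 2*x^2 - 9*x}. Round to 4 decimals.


f*(y) = sup_x {y*x - a*x^2 - b*x} = sup_x {(y-b)*x - a*x^2}
FOC: (y - b) - 2a*x = 0 => x* = (y - b)/(2a)
x* = (-3.2981 - 9)/(2*2) = -3.0745
f*(-3.2981) = (y-b)^2/(4a) = (-3.2981 - 9)^2/(4*2)
= 151.2433/8 = 18.9054


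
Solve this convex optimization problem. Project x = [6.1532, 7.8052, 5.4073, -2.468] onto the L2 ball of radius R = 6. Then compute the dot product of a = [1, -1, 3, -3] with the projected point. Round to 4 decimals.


Step 1: Compute ||x|| (intermediates to 6 decimals).
||x|| = sqrt(6.1532^2 + 7.8052^2 + 5.4073^2 + (-2.468)^2) = 11.580714
Step 2: Project.
Since ||x|| > R, scale = R/||x|| = 6/11.580714 = 0.518103, proj(x) = scale * x
proj(x) = [3.187991, 4.043898, 2.801538, -1.278678]
Step 3: Dot product.
a^T * proj(x) = 1*3.187991 - 1*4.043898 + 3*2.801538 - 3*(-1.278678) = 11.3847


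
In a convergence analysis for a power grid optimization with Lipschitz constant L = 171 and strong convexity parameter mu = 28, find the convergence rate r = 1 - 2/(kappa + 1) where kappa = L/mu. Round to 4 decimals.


Step 1: Compute the condition number.
kappa = L/mu = 171/28 = 6.1071
Step 2: Compute the convergence rate.
r = 1 - 2/(kappa + 1) = 1 - 2*mu/(L + mu) = (L - mu)/(L + mu) = 143/199 = 0.7186
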